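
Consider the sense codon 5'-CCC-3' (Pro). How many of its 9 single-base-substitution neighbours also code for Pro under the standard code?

3

Position 1: none → 0 synonymous.
Position 2: none → 0 synonymous.
Position 3: CCU, CCA, CCG → 3 synonymous.
Total: 0 + 0 + 3 = 3.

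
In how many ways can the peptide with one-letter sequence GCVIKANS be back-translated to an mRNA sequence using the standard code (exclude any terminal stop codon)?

Gly: 4 codons.
Cys: 2 codons.
Val: 4 codons.
Ile: 3 codons.
Lys: 2 codons.
Ala: 4 codons.
Asn: 2 codons.
Ser: 6 codons.
4 × 2 × 4 × 3 × 2 × 4 × 2 × 6 = 9216.

9216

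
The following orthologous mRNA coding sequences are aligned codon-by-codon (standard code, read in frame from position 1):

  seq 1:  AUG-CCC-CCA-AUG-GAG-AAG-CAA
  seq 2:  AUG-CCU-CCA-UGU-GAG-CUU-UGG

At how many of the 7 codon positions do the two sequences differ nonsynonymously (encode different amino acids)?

3

Codon 1: AUG Met / AUG Met — identical.
Codon 2: CCC Pro / CCU Pro — synonymous.
Codon 3: CCA Pro / CCA Pro — identical.
Codon 4: AUG Met / UGU Cys — nonsynonymous.
Codon 5: GAG Glu / GAG Glu — identical.
Codon 6: AAG Lys / CUU Leu — nonsynonymous.
Codon 7: CAA Gln / UGG Trp — nonsynonymous.
Nonsynonymous differences: 3.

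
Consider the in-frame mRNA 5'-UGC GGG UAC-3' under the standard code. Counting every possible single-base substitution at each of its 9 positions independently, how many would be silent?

5

Codon 1 (UGC, Cys): 1 synonymous substitution.
Codon 2 (GGG, Gly): 3 synonymous substitutions.
Codon 3 (UAC, Tyr): 1 synonymous substitution.
Total: 1 + 3 + 1 = 5.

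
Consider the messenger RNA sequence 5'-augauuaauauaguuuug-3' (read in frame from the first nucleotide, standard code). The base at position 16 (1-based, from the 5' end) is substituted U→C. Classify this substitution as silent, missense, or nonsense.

silent

Position 16 falls in codon 6: UUG → Leu.
After the substitution the codon is CUG → Leu.
Both encode Leu, so the change is synonymous.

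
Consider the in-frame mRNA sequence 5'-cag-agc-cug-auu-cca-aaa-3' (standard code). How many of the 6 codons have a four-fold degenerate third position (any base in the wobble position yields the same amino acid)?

Codon 1 CAG (Gln): third position 2-fold.
Codon 2 AGC (Ser): third position 2-fold.
Codon 3 CUG (Leu): third position 4-fold.
Codon 4 AUU (Ile): third position 3-fold.
Codon 5 CCA (Pro): third position 4-fold.
Codon 6 AAA (Lys): third position 2-fold.
Four-fold degenerate third positions: 2.

2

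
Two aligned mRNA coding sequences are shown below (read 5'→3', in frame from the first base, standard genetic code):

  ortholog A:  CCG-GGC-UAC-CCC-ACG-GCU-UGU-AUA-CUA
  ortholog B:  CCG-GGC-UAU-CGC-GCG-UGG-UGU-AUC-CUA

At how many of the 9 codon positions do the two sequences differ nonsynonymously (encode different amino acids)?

Codon 1: CCG Pro / CCG Pro — identical.
Codon 2: GGC Gly / GGC Gly — identical.
Codon 3: UAC Tyr / UAU Tyr — synonymous.
Codon 4: CCC Pro / CGC Arg — nonsynonymous.
Codon 5: ACG Thr / GCG Ala — nonsynonymous.
Codon 6: GCU Ala / UGG Trp — nonsynonymous.
Codon 7: UGU Cys / UGU Cys — identical.
Codon 8: AUA Ile / AUC Ile — synonymous.
Codon 9: CUA Leu / CUA Leu — identical.
Nonsynonymous differences: 3.

3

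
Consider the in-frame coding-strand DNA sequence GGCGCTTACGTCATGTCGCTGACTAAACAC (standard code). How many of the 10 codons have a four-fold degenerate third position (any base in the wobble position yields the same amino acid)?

6

Codon 1 GGC (Gly): third position 4-fold.
Codon 2 GCT (Ala): third position 4-fold.
Codon 3 TAC (Tyr): third position 2-fold.
Codon 4 GTC (Val): third position 4-fold.
Codon 5 ATG (Met): third position 1-fold.
Codon 6 TCG (Ser): third position 4-fold.
Codon 7 CTG (Leu): third position 4-fold.
Codon 8 ACT (Thr): third position 4-fold.
Codon 9 AAA (Lys): third position 2-fold.
Codon 10 CAC (His): third position 2-fold.
Four-fold degenerate third positions: 6.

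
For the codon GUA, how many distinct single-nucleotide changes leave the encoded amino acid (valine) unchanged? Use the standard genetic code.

Position 1: none → 0 synonymous.
Position 2: none → 0 synonymous.
Position 3: GUU, GUC, GUG → 3 synonymous.
Total: 0 + 0 + 3 = 3.

3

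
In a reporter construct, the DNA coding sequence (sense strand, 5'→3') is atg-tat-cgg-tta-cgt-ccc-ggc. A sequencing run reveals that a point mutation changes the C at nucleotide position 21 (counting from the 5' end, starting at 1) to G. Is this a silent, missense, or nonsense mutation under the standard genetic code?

silent

Position 21 falls in codon 7: GGC → Gly.
After the substitution the codon is GGG → Gly.
Both encode Gly, so the change is synonymous.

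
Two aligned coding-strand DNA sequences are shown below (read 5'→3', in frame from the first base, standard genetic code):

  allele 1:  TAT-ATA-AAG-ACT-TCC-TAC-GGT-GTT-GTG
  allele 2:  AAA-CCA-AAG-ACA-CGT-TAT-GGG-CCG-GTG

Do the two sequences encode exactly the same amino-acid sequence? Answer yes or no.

no

Codon 1: TAT Tyr / AAA Lys — nonsynonymous.
Codon 2: ATA Ile / CCA Pro — nonsynonymous.
Codon 3: AAG Lys / AAG Lys — identical.
Codon 4: ACT Thr / ACA Thr — synonymous.
Codon 5: TCC Ser / CGT Arg — nonsynonymous.
Codon 6: TAC Tyr / TAT Tyr — synonymous.
Codon 7: GGT Gly / GGG Gly — synonymous.
Codon 8: GTT Val / CCG Pro — nonsynonymous.
Codon 9: GTG Val / GTG Val — identical.
Nonsynonymous differences: 4 → different protein.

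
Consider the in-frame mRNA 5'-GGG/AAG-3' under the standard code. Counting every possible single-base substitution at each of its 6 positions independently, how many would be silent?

4

Codon 1 (GGG, Gly): 3 synonymous substitutions.
Codon 2 (AAG, Lys): 1 synonymous substitution.
Total: 3 + 1 = 4.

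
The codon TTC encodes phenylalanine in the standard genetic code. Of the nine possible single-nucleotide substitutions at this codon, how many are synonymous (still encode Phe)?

Position 1: none → 0 synonymous.
Position 2: none → 0 synonymous.
Position 3: TTT → 1 synonymous.
Total: 0 + 0 + 1 = 1.

1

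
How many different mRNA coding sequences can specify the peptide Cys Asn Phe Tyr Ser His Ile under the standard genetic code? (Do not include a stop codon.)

576

Cys: 2 codons.
Asn: 2 codons.
Phe: 2 codons.
Tyr: 2 codons.
Ser: 6 codons.
His: 2 codons.
Ile: 3 codons.
2 × 2 × 2 × 2 × 6 × 2 × 3 = 576.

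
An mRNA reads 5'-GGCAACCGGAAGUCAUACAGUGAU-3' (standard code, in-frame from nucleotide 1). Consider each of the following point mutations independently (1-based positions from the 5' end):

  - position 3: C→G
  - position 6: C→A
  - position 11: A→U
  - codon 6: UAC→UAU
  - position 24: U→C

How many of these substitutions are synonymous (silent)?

3

Codon 1: GGC (Gly) → GGG (Gly) — synonymous.
Codon 2: AAC (Asn) → AAA (Lys) — missense.
Codon 4: AAG (Lys) → AUG (Met) — missense.
Codon 6: UAC (Tyr) → UAU (Tyr) — synonymous.
Codon 8: GAU (Asp) → GAC (Asp) — synonymous.
Synonymous: 3 of 5.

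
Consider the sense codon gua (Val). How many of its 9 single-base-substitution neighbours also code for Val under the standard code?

3

Position 1: none → 0 synonymous.
Position 2: none → 0 synonymous.
Position 3: GUU, GUC, GUG → 3 synonymous.
Total: 0 + 0 + 3 = 3.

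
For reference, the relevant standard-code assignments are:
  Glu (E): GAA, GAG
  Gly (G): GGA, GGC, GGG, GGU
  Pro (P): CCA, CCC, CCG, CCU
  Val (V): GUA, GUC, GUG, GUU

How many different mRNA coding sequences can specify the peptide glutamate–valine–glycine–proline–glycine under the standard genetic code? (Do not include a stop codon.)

Glu: 2 codons.
Val: 4 codons.
Gly: 4 codons.
Pro: 4 codons.
Gly: 4 codons.
2 × 4 × 4 × 4 × 4 = 512.

512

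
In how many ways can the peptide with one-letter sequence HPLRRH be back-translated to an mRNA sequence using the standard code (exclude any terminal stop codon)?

His: 2 codons.
Pro: 4 codons.
Leu: 6 codons.
Arg: 6 codons.
Arg: 6 codons.
His: 2 codons.
2 × 4 × 6 × 6 × 6 × 2 = 3456.

3456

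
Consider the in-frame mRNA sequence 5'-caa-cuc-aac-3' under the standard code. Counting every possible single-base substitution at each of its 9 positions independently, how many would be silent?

Codon 1 (CAA, Gln): 1 synonymous substitution.
Codon 2 (CUC, Leu): 3 synonymous substitutions.
Codon 3 (AAC, Asn): 1 synonymous substitution.
Total: 1 + 3 + 1 = 5.

5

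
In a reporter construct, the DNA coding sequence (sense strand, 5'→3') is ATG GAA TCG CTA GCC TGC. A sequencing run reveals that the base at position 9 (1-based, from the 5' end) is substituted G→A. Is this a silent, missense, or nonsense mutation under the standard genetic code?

silent

Position 9 falls in codon 3: TCG → Ser.
After the substitution the codon is TCA → Ser.
Both encode Ser, so the change is synonymous.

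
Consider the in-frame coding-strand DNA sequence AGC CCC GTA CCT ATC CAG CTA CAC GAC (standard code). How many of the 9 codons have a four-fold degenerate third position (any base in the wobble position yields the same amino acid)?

4

Codon 1 AGC (Ser): third position 2-fold.
Codon 2 CCC (Pro): third position 4-fold.
Codon 3 GTA (Val): third position 4-fold.
Codon 4 CCT (Pro): third position 4-fold.
Codon 5 ATC (Ile): third position 3-fold.
Codon 6 CAG (Gln): third position 2-fold.
Codon 7 CTA (Leu): third position 4-fold.
Codon 8 CAC (His): third position 2-fold.
Codon 9 GAC (Asp): third position 2-fold.
Four-fold degenerate third positions: 4.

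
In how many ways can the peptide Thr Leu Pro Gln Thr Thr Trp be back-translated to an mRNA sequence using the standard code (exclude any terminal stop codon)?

3072

Thr: 4 codons.
Leu: 6 codons.
Pro: 4 codons.
Gln: 2 codons.
Thr: 4 codons.
Thr: 4 codons.
Trp: 1 codon.
4 × 6 × 4 × 2 × 4 × 4 × 1 = 3072.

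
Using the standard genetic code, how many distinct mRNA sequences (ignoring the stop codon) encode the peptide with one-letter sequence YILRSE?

Tyr: 2 codons.
Ile: 3 codons.
Leu: 6 codons.
Arg: 6 codons.
Ser: 6 codons.
Glu: 2 codons.
2 × 3 × 6 × 6 × 6 × 2 = 2592.

2592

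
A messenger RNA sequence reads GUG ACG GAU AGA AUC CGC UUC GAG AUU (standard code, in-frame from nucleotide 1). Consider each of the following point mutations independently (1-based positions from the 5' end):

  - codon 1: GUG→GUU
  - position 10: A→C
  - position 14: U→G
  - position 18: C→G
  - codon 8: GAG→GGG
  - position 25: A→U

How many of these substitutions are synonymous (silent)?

Codon 1: GUG (Val) → GUU (Val) — synonymous.
Codon 4: AGA (Arg) → CGA (Arg) — synonymous.
Codon 5: AUC (Ile) → AGC (Ser) — missense.
Codon 6: CGC (Arg) → CGG (Arg) — synonymous.
Codon 8: GAG (Glu) → GGG (Gly) — missense.
Codon 9: AUU (Ile) → UUU (Phe) — missense.
Synonymous: 3 of 6.

3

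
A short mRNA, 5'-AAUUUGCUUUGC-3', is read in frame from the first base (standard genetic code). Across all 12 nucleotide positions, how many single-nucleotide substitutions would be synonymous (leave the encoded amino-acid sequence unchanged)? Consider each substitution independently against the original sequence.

Codon 1 (AAU, Asn): 1 synonymous substitution.
Codon 2 (UUG, Leu): 2 synonymous substitutions.
Codon 3 (CUU, Leu): 3 synonymous substitutions.
Codon 4 (UGC, Cys): 1 synonymous substitution.
Total: 1 + 2 + 3 + 1 = 7.

7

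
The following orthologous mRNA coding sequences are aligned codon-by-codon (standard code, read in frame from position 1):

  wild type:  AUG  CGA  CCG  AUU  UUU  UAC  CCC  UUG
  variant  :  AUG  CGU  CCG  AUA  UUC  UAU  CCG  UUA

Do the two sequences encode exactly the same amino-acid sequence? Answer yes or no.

yes

Codon 1: AUG Met / AUG Met — identical.
Codon 2: CGA Arg / CGU Arg — synonymous.
Codon 3: CCG Pro / CCG Pro — identical.
Codon 4: AUU Ile / AUA Ile — synonymous.
Codon 5: UUU Phe / UUC Phe — synonymous.
Codon 6: UAC Tyr / UAU Tyr — synonymous.
Codon 7: CCC Pro / CCG Pro — synonymous.
Codon 8: UUG Leu / UUA Leu — synonymous.
Nonsynonymous differences: 0 → same protein.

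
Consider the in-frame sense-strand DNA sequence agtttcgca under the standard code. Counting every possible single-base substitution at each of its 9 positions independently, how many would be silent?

Codon 1 (AGT, Ser): 1 synonymous substitution.
Codon 2 (TTC, Phe): 1 synonymous substitution.
Codon 3 (GCA, Ala): 3 synonymous substitutions.
Total: 1 + 1 + 3 = 5.

5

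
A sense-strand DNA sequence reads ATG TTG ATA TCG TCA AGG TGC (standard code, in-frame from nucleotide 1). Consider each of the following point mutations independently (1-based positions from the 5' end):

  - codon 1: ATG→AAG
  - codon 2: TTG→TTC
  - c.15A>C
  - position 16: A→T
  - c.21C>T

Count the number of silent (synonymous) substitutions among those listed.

2

Codon 1: ATG (Met) → AAG (Lys) — missense.
Codon 2: TTG (Leu) → TTC (Phe) — missense.
Codon 5: TCA (Ser) → TCC (Ser) — synonymous.
Codon 6: AGG (Arg) → TGG (Trp) — missense.
Codon 7: TGC (Cys) → TGT (Cys) — synonymous.
Synonymous: 2 of 5.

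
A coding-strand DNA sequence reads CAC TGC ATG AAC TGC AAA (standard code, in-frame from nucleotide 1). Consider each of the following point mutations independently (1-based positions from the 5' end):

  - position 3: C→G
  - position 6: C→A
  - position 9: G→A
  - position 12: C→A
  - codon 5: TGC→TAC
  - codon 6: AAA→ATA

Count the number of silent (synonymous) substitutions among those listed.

Codon 1: CAC (His) → CAG (Gln) — missense.
Codon 2: TGC (Cys) → TGA (Stop) — nonsense.
Codon 3: ATG (Met) → ATA (Ile) — missense.
Codon 4: AAC (Asn) → AAA (Lys) — missense.
Codon 5: TGC (Cys) → TAC (Tyr) — missense.
Codon 6: AAA (Lys) → ATA (Ile) — missense.
Synonymous: 0 of 6.

0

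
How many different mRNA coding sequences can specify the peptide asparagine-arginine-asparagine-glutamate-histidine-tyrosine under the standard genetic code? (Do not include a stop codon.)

192

Asn: 2 codons.
Arg: 6 codons.
Asn: 2 codons.
Glu: 2 codons.
His: 2 codons.
Tyr: 2 codons.
2 × 6 × 2 × 2 × 2 × 2 = 192.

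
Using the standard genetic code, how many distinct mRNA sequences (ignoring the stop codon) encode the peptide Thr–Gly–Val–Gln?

128

Thr: 4 codons.
Gly: 4 codons.
Val: 4 codons.
Gln: 2 codons.
4 × 4 × 4 × 2 = 128.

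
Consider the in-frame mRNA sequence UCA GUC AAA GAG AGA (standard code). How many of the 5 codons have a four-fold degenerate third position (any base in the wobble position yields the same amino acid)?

2

Codon 1 UCA (Ser): third position 4-fold.
Codon 2 GUC (Val): third position 4-fold.
Codon 3 AAA (Lys): third position 2-fold.
Codon 4 GAG (Glu): third position 2-fold.
Codon 5 AGA (Arg): third position 2-fold.
Four-fold degenerate third positions: 2.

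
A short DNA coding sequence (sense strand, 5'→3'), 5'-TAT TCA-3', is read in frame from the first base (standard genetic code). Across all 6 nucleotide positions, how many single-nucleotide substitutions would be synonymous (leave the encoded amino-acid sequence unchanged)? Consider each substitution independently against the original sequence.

Codon 1 (TAT, Tyr): 1 synonymous substitution.
Codon 2 (TCA, Ser): 3 synonymous substitutions.
Total: 1 + 3 = 4.

4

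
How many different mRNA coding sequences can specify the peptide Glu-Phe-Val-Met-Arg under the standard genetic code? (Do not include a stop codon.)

96

Glu: 2 codons.
Phe: 2 codons.
Val: 4 codons.
Met: 1 codon.
Arg: 6 codons.
2 × 2 × 4 × 1 × 6 = 96.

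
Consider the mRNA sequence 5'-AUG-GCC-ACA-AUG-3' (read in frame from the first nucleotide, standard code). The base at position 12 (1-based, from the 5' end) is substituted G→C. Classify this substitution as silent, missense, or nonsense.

missense

Position 12 falls in codon 4: AUG → Met.
After the substitution the codon is AUC → Ile.
Met ≠ Ile, so this is a missense mutation.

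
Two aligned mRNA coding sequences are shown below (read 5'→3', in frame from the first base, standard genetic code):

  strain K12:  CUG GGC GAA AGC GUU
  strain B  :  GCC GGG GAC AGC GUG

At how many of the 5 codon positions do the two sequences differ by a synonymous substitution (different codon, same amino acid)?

Codon 1: CUG Leu / GCC Ala — nonsynonymous.
Codon 2: GGC Gly / GGG Gly — synonymous.
Codon 3: GAA Glu / GAC Asp — nonsynonymous.
Codon 4: AGC Ser / AGC Ser — identical.
Codon 5: GUU Val / GUG Val — synonymous.
Synonymous differences: 2.

2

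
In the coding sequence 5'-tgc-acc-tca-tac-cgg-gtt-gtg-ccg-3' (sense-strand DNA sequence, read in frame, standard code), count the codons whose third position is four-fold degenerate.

6

Codon 1 TGC (Cys): third position 2-fold.
Codon 2 ACC (Thr): third position 4-fold.
Codon 3 TCA (Ser): third position 4-fold.
Codon 4 TAC (Tyr): third position 2-fold.
Codon 5 CGG (Arg): third position 4-fold.
Codon 6 GTT (Val): third position 4-fold.
Codon 7 GTG (Val): third position 4-fold.
Codon 8 CCG (Pro): third position 4-fold.
Four-fold degenerate third positions: 6.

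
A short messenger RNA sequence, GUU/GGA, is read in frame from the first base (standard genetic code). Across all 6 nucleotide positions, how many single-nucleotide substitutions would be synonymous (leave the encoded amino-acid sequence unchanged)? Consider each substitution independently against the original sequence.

Codon 1 (GUU, Val): 3 synonymous substitutions.
Codon 2 (GGA, Gly): 3 synonymous substitutions.
Total: 3 + 3 = 6.

6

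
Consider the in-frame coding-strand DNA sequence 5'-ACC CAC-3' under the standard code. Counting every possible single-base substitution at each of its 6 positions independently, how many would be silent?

Codon 1 (ACC, Thr): 3 synonymous substitutions.
Codon 2 (CAC, His): 1 synonymous substitution.
Total: 3 + 1 = 4.

4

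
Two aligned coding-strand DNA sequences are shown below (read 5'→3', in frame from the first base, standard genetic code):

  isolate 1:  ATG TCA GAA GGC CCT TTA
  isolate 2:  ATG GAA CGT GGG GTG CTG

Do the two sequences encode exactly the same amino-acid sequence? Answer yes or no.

no

Codon 1: ATG Met / ATG Met — identical.
Codon 2: TCA Ser / GAA Glu — nonsynonymous.
Codon 3: GAA Glu / CGT Arg — nonsynonymous.
Codon 4: GGC Gly / GGG Gly — synonymous.
Codon 5: CCT Pro / GTG Val — nonsynonymous.
Codon 6: TTA Leu / CTG Leu — synonymous.
Nonsynonymous differences: 3 → different protein.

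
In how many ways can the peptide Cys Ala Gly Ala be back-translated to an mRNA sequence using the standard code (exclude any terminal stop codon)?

Cys: 2 codons.
Ala: 4 codons.
Gly: 4 codons.
Ala: 4 codons.
2 × 4 × 4 × 4 = 128.

128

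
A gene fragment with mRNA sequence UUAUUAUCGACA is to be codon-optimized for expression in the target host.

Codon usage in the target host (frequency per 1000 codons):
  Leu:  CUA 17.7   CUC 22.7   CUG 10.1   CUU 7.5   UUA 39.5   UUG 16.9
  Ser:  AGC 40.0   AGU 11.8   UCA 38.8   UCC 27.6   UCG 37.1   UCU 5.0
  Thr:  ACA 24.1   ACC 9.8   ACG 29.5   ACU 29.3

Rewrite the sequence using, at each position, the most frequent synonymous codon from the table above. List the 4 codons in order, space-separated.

UUA UUA AGC ACG

Codon 1 (Leu): best is UUA at 39.5.
Codon 2 (Leu): best is UUA at 39.5.
Codon 3 (Ser): best is AGC at 40.0.
Codon 4 (Thr): best is ACG at 29.5.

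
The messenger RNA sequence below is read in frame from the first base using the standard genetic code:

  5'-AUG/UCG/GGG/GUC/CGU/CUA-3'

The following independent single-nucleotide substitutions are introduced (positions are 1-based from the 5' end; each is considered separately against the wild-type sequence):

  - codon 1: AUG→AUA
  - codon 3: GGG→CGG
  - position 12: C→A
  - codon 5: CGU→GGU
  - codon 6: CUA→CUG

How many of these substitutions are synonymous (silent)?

Codon 1: AUG (Met) → AUA (Ile) — missense.
Codon 3: GGG (Gly) → CGG (Arg) — missense.
Codon 4: GUC (Val) → GUA (Val) — synonymous.
Codon 5: CGU (Arg) → GGU (Gly) — missense.
Codon 6: CUA (Leu) → CUG (Leu) — synonymous.
Synonymous: 2 of 5.

2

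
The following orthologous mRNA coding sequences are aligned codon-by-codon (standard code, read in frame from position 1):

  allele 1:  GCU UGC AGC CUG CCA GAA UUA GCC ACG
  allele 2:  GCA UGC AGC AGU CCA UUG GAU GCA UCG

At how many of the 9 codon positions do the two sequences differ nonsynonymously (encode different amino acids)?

4

Codon 1: GCU Ala / GCA Ala — synonymous.
Codon 2: UGC Cys / UGC Cys — identical.
Codon 3: AGC Ser / AGC Ser — identical.
Codon 4: CUG Leu / AGU Ser — nonsynonymous.
Codon 5: CCA Pro / CCA Pro — identical.
Codon 6: GAA Glu / UUG Leu — nonsynonymous.
Codon 7: UUA Leu / GAU Asp — nonsynonymous.
Codon 8: GCC Ala / GCA Ala — synonymous.
Codon 9: ACG Thr / UCG Ser — nonsynonymous.
Nonsynonymous differences: 4.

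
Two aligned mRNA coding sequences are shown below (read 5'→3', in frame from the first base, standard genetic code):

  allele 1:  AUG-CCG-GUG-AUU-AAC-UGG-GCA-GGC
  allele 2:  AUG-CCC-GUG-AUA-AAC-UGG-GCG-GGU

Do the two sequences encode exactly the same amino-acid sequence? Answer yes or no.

Codon 1: AUG Met / AUG Met — identical.
Codon 2: CCG Pro / CCC Pro — synonymous.
Codon 3: GUG Val / GUG Val — identical.
Codon 4: AUU Ile / AUA Ile — synonymous.
Codon 5: AAC Asn / AAC Asn — identical.
Codon 6: UGG Trp / UGG Trp — identical.
Codon 7: GCA Ala / GCG Ala — synonymous.
Codon 8: GGC Gly / GGU Gly — synonymous.
Nonsynonymous differences: 0 → same protein.

yes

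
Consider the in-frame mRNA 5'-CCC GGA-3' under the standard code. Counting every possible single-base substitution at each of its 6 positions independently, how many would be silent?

Codon 1 (CCC, Pro): 3 synonymous substitutions.
Codon 2 (GGA, Gly): 3 synonymous substitutions.
Total: 3 + 3 = 6.

6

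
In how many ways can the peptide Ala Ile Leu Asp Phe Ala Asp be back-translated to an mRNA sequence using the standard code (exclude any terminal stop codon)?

Ala: 4 codons.
Ile: 3 codons.
Leu: 6 codons.
Asp: 2 codons.
Phe: 2 codons.
Ala: 4 codons.
Asp: 2 codons.
4 × 3 × 6 × 2 × 2 × 4 × 2 = 2304.

2304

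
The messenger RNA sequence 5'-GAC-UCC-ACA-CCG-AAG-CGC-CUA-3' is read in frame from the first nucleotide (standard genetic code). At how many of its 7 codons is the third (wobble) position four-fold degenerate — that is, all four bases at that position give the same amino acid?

Codon 1 GAC (Asp): third position 2-fold.
Codon 2 UCC (Ser): third position 4-fold.
Codon 3 ACA (Thr): third position 4-fold.
Codon 4 CCG (Pro): third position 4-fold.
Codon 5 AAG (Lys): third position 2-fold.
Codon 6 CGC (Arg): third position 4-fold.
Codon 7 CUA (Leu): third position 4-fold.
Four-fold degenerate third positions: 5.

5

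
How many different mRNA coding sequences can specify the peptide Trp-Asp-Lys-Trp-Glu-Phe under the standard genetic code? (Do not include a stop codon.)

16

Trp: 1 codon.
Asp: 2 codons.
Lys: 2 codons.
Trp: 1 codon.
Glu: 2 codons.
Phe: 2 codons.
1 × 2 × 2 × 1 × 2 × 2 = 16.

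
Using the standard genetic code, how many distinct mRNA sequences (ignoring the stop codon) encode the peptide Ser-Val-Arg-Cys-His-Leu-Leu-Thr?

82944

Ser: 6 codons.
Val: 4 codons.
Arg: 6 codons.
Cys: 2 codons.
His: 2 codons.
Leu: 6 codons.
Leu: 6 codons.
Thr: 4 codons.
6 × 4 × 6 × 2 × 2 × 6 × 6 × 4 = 82944.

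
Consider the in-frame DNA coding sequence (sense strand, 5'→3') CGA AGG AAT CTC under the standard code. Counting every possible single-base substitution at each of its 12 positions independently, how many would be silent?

Codon 1 (CGA, Arg): 4 synonymous substitutions.
Codon 2 (AGG, Arg): 2 synonymous substitutions.
Codon 3 (AAT, Asn): 1 synonymous substitution.
Codon 4 (CTC, Leu): 3 synonymous substitutions.
Total: 4 + 2 + 1 + 3 = 10.

10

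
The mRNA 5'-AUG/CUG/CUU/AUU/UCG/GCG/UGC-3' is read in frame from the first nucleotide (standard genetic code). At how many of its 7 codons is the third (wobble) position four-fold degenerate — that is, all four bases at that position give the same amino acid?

Codon 1 AUG (Met): third position 1-fold.
Codon 2 CUG (Leu): third position 4-fold.
Codon 3 CUU (Leu): third position 4-fold.
Codon 4 AUU (Ile): third position 3-fold.
Codon 5 UCG (Ser): third position 4-fold.
Codon 6 GCG (Ala): third position 4-fold.
Codon 7 UGC (Cys): third position 2-fold.
Four-fold degenerate third positions: 4.

4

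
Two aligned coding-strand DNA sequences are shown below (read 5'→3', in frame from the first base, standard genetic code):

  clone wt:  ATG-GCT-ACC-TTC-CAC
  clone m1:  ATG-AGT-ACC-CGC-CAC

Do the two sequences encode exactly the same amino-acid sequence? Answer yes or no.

Codon 1: ATG Met / ATG Met — identical.
Codon 2: GCT Ala / AGT Ser — nonsynonymous.
Codon 3: ACC Thr / ACC Thr — identical.
Codon 4: TTC Phe / CGC Arg — nonsynonymous.
Codon 5: CAC His / CAC His — identical.
Nonsynonymous differences: 2 → different protein.

no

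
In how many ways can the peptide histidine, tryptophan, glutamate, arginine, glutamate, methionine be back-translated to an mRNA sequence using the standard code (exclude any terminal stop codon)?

48

His: 2 codons.
Trp: 1 codon.
Glu: 2 codons.
Arg: 6 codons.
Glu: 2 codons.
Met: 1 codon.
2 × 1 × 2 × 6 × 2 × 1 = 48.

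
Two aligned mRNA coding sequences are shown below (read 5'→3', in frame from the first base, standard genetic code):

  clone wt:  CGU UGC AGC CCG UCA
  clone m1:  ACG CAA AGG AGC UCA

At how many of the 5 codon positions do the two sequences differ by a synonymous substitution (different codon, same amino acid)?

Codon 1: CGU Arg / ACG Thr — nonsynonymous.
Codon 2: UGC Cys / CAA Gln — nonsynonymous.
Codon 3: AGC Ser / AGG Arg — nonsynonymous.
Codon 4: CCG Pro / AGC Ser — nonsynonymous.
Codon 5: UCA Ser / UCA Ser — identical.
Synonymous differences: 0.

0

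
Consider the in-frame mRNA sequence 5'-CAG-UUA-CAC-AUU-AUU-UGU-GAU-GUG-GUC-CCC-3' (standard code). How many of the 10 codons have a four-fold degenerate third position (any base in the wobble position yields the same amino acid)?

Codon 1 CAG (Gln): third position 2-fold.
Codon 2 UUA (Leu): third position 2-fold.
Codon 3 CAC (His): third position 2-fold.
Codon 4 AUU (Ile): third position 3-fold.
Codon 5 AUU (Ile): third position 3-fold.
Codon 6 UGU (Cys): third position 2-fold.
Codon 7 GAU (Asp): third position 2-fold.
Codon 8 GUG (Val): third position 4-fold.
Codon 9 GUC (Val): third position 4-fold.
Codon 10 CCC (Pro): third position 4-fold.
Four-fold degenerate third positions: 3.

3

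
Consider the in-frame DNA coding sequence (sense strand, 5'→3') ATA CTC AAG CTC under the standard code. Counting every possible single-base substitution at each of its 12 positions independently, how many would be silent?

Codon 1 (ATA, Ile): 2 synonymous substitutions.
Codon 2 (CTC, Leu): 3 synonymous substitutions.
Codon 3 (AAG, Lys): 1 synonymous substitution.
Codon 4 (CTC, Leu): 3 synonymous substitutions.
Total: 2 + 3 + 1 + 3 = 9.

9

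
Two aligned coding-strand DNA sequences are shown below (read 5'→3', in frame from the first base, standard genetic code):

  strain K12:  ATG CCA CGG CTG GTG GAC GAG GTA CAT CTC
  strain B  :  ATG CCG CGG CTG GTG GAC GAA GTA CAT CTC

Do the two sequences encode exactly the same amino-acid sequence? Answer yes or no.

Codon 1: ATG Met / ATG Met — identical.
Codon 2: CCA Pro / CCG Pro — synonymous.
Codon 3: CGG Arg / CGG Arg — identical.
Codon 4: CTG Leu / CTG Leu — identical.
Codon 5: GTG Val / GTG Val — identical.
Codon 6: GAC Asp / GAC Asp — identical.
Codon 7: GAG Glu / GAA Glu — synonymous.
Codon 8: GTA Val / GTA Val — identical.
Codon 9: CAT His / CAT His — identical.
Codon 10: CTC Leu / CTC Leu — identical.
Nonsynonymous differences: 0 → same protein.

yes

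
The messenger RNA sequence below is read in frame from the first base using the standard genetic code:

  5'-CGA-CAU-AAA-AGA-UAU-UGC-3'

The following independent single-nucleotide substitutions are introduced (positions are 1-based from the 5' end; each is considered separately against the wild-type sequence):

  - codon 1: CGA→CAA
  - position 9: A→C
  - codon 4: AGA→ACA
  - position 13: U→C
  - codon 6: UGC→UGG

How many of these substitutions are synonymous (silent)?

0

Codon 1: CGA (Arg) → CAA (Gln) — missense.
Codon 3: AAA (Lys) → AAC (Asn) — missense.
Codon 4: AGA (Arg) → ACA (Thr) — missense.
Codon 5: UAU (Tyr) → CAU (His) — missense.
Codon 6: UGC (Cys) → UGG (Trp) — missense.
Synonymous: 0 of 5.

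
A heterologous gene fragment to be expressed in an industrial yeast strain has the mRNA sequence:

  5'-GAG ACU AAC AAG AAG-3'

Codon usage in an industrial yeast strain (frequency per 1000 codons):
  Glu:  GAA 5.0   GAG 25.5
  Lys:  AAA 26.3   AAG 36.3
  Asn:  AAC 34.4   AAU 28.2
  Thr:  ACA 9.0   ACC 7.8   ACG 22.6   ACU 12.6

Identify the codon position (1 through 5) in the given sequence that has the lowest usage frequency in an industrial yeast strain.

Codon 1 GAG (Glu): 25.5 per 1000.
Codon 2 ACU (Thr): 12.6 per 1000.
Codon 3 AAC (Asn): 34.4 per 1000.
Codon 4 AAG (Lys): 36.3 per 1000.
Codon 5 AAG (Lys): 36.3 per 1000.
Lowest frequency is 12.6 at codon 2.

2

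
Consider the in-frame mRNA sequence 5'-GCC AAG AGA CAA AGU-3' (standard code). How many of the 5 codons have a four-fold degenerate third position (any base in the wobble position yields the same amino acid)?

1

Codon 1 GCC (Ala): third position 4-fold.
Codon 2 AAG (Lys): third position 2-fold.
Codon 3 AGA (Arg): third position 2-fold.
Codon 4 CAA (Gln): third position 2-fold.
Codon 5 AGU (Ser): third position 2-fold.
Four-fold degenerate third positions: 1.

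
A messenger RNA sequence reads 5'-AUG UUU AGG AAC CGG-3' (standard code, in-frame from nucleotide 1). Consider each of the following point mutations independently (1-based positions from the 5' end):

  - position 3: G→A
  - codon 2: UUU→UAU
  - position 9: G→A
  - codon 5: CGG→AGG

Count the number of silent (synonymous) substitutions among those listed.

Codon 1: AUG (Met) → AUA (Ile) — missense.
Codon 2: UUU (Phe) → UAU (Tyr) — missense.
Codon 3: AGG (Arg) → AGA (Arg) — synonymous.
Codon 5: CGG (Arg) → AGG (Arg) — synonymous.
Synonymous: 2 of 4.

2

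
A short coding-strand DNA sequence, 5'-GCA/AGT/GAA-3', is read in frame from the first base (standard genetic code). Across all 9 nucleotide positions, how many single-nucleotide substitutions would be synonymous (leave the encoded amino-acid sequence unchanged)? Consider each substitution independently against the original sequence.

5

Codon 1 (GCA, Ala): 3 synonymous substitutions.
Codon 2 (AGT, Ser): 1 synonymous substitution.
Codon 3 (GAA, Glu): 1 synonymous substitution.
Total: 3 + 1 + 1 = 5.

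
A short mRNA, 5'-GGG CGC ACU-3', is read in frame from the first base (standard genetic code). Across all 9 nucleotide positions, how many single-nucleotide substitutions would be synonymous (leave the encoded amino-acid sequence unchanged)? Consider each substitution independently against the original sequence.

9

Codon 1 (GGG, Gly): 3 synonymous substitutions.
Codon 2 (CGC, Arg): 3 synonymous substitutions.
Codon 3 (ACU, Thr): 3 synonymous substitutions.
Total: 3 + 3 + 3 = 9.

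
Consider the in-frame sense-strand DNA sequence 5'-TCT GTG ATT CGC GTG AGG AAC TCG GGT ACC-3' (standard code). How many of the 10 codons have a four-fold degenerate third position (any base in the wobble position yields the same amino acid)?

Codon 1 TCT (Ser): third position 4-fold.
Codon 2 GTG (Val): third position 4-fold.
Codon 3 ATT (Ile): third position 3-fold.
Codon 4 CGC (Arg): third position 4-fold.
Codon 5 GTG (Val): third position 4-fold.
Codon 6 AGG (Arg): third position 2-fold.
Codon 7 AAC (Asn): third position 2-fold.
Codon 8 TCG (Ser): third position 4-fold.
Codon 9 GGT (Gly): third position 4-fold.
Codon 10 ACC (Thr): third position 4-fold.
Four-fold degenerate third positions: 7.

7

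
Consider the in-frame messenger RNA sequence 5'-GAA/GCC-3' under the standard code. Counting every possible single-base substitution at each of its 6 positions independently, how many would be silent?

4

Codon 1 (GAA, Glu): 1 synonymous substitution.
Codon 2 (GCC, Ala): 3 synonymous substitutions.
Total: 1 + 3 = 4.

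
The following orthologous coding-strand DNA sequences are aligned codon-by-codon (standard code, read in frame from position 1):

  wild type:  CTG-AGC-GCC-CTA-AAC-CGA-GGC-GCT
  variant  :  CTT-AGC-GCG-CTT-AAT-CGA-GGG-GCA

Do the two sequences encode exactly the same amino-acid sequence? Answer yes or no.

Codon 1: CTG Leu / CTT Leu — synonymous.
Codon 2: AGC Ser / AGC Ser — identical.
Codon 3: GCC Ala / GCG Ala — synonymous.
Codon 4: CTA Leu / CTT Leu — synonymous.
Codon 5: AAC Asn / AAT Asn — synonymous.
Codon 6: CGA Arg / CGA Arg — identical.
Codon 7: GGC Gly / GGG Gly — synonymous.
Codon 8: GCT Ala / GCA Ala — synonymous.
Nonsynonymous differences: 0 → same protein.

yes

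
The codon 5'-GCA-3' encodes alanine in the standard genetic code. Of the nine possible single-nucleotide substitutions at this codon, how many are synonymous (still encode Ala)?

Position 1: none → 0 synonymous.
Position 2: none → 0 synonymous.
Position 3: GCU, GCC, GCG → 3 synonymous.
Total: 0 + 0 + 3 = 3.

3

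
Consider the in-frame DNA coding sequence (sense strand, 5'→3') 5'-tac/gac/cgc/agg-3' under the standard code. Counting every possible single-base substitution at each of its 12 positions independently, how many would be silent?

Codon 1 (TAC, Tyr): 1 synonymous substitution.
Codon 2 (GAC, Asp): 1 synonymous substitution.
Codon 3 (CGC, Arg): 3 synonymous substitutions.
Codon 4 (AGG, Arg): 2 synonymous substitutions.
Total: 1 + 1 + 3 + 2 = 7.

7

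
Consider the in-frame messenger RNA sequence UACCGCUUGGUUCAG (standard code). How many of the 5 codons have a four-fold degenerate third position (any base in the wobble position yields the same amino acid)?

Codon 1 UAC (Tyr): third position 2-fold.
Codon 2 CGC (Arg): third position 4-fold.
Codon 3 UUG (Leu): third position 2-fold.
Codon 4 GUU (Val): third position 4-fold.
Codon 5 CAG (Gln): third position 2-fold.
Four-fold degenerate third positions: 2.

2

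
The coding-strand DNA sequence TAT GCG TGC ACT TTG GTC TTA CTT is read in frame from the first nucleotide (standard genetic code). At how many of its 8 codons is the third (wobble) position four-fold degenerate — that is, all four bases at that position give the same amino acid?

Codon 1 TAT (Tyr): third position 2-fold.
Codon 2 GCG (Ala): third position 4-fold.
Codon 3 TGC (Cys): third position 2-fold.
Codon 4 ACT (Thr): third position 4-fold.
Codon 5 TTG (Leu): third position 2-fold.
Codon 6 GTC (Val): third position 4-fold.
Codon 7 TTA (Leu): third position 2-fold.
Codon 8 CTT (Leu): third position 4-fold.
Four-fold degenerate third positions: 4.

4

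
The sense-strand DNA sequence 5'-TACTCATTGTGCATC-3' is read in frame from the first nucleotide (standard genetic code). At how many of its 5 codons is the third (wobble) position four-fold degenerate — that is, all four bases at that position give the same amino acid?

Codon 1 TAC (Tyr): third position 2-fold.
Codon 2 TCA (Ser): third position 4-fold.
Codon 3 TTG (Leu): third position 2-fold.
Codon 4 TGC (Cys): third position 2-fold.
Codon 5 ATC (Ile): third position 3-fold.
Four-fold degenerate third positions: 1.

1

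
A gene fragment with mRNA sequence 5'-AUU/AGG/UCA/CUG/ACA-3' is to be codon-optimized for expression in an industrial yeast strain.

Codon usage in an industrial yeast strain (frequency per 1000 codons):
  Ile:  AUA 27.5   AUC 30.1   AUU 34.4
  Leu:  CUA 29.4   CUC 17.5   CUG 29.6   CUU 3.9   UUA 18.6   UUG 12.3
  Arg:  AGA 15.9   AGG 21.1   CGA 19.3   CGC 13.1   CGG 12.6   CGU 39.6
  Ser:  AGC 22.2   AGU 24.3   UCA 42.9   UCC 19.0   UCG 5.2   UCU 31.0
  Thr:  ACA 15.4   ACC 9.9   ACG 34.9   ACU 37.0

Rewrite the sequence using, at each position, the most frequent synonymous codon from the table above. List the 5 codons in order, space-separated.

AUU CGU UCA CUG ACU

Codon 1 (Ile): best is AUU at 34.4.
Codon 2 (Arg): best is CGU at 39.6.
Codon 3 (Ser): best is UCA at 42.9.
Codon 4 (Leu): best is CUG at 29.6.
Codon 5 (Thr): best is ACU at 37.0.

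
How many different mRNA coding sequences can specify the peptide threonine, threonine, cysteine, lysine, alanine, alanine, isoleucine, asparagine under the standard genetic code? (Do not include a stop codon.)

Thr: 4 codons.
Thr: 4 codons.
Cys: 2 codons.
Lys: 2 codons.
Ala: 4 codons.
Ala: 4 codons.
Ile: 3 codons.
Asn: 2 codons.
4 × 4 × 2 × 2 × 4 × 4 × 3 × 2 = 6144.

6144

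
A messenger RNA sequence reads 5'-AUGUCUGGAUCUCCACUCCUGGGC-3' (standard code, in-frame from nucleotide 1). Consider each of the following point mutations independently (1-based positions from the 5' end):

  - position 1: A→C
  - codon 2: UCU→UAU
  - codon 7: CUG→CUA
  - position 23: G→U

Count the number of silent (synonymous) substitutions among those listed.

1

Codon 1: AUG (Met) → CUG (Leu) — missense.
Codon 2: UCU (Ser) → UAU (Tyr) — missense.
Codon 7: CUG (Leu) → CUA (Leu) — synonymous.
Codon 8: GGC (Gly) → GUC (Val) — missense.
Synonymous: 1 of 4.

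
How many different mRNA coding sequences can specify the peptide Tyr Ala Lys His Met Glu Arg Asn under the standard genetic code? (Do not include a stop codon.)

768

Tyr: 2 codons.
Ala: 4 codons.
Lys: 2 codons.
His: 2 codons.
Met: 1 codon.
Glu: 2 codons.
Arg: 6 codons.
Asn: 2 codons.
2 × 4 × 2 × 2 × 1 × 2 × 6 × 2 = 768.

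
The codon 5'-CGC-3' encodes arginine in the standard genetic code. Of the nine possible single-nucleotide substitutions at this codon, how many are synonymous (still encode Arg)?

3

Position 1: none → 0 synonymous.
Position 2: none → 0 synonymous.
Position 3: CGT, CGA, CGG → 3 synonymous.
Total: 0 + 0 + 3 = 3.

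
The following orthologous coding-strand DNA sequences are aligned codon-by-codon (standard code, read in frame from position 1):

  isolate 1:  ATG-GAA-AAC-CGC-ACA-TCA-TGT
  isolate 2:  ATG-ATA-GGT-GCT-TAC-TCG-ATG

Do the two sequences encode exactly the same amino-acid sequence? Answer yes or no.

Codon 1: ATG Met / ATG Met — identical.
Codon 2: GAA Glu / ATA Ile — nonsynonymous.
Codon 3: AAC Asn / GGT Gly — nonsynonymous.
Codon 4: CGC Arg / GCT Ala — nonsynonymous.
Codon 5: ACA Thr / TAC Tyr — nonsynonymous.
Codon 6: TCA Ser / TCG Ser — synonymous.
Codon 7: TGT Cys / ATG Met — nonsynonymous.
Nonsynonymous differences: 5 → different protein.

no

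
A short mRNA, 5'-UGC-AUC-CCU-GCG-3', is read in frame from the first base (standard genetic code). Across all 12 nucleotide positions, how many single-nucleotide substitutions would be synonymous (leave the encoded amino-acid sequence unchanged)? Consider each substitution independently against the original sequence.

9

Codon 1 (UGC, Cys): 1 synonymous substitution.
Codon 2 (AUC, Ile): 2 synonymous substitutions.
Codon 3 (CCU, Pro): 3 synonymous substitutions.
Codon 4 (GCG, Ala): 3 synonymous substitutions.
Total: 1 + 2 + 3 + 3 = 9.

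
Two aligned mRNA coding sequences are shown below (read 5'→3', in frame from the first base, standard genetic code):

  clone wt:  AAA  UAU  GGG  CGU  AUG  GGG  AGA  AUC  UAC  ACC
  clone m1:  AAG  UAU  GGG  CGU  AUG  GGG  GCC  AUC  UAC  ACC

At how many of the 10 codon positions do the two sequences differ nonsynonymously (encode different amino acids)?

Codon 1: AAA Lys / AAG Lys — synonymous.
Codon 2: UAU Tyr / UAU Tyr — identical.
Codon 3: GGG Gly / GGG Gly — identical.
Codon 4: CGU Arg / CGU Arg — identical.
Codon 5: AUG Met / AUG Met — identical.
Codon 6: GGG Gly / GGG Gly — identical.
Codon 7: AGA Arg / GCC Ala — nonsynonymous.
Codon 8: AUC Ile / AUC Ile — identical.
Codon 9: UAC Tyr / UAC Tyr — identical.
Codon 10: ACC Thr / ACC Thr — identical.
Nonsynonymous differences: 1.

1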